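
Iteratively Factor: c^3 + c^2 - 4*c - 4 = (c - 2)*(c^2 + 3*c + 2) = (c - 2)*(c + 2)*(c + 1)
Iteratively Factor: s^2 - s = (s - 1)*(s)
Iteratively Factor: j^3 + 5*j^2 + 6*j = (j + 3)*(j^2 + 2*j) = (j + 2)*(j + 3)*(j)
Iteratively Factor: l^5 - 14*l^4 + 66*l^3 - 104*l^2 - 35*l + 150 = (l + 1)*(l^4 - 15*l^3 + 81*l^2 - 185*l + 150) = (l - 5)*(l + 1)*(l^3 - 10*l^2 + 31*l - 30) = (l - 5)^2*(l + 1)*(l^2 - 5*l + 6) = (l - 5)^2*(l - 3)*(l + 1)*(l - 2)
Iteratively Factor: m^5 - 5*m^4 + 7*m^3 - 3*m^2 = (m - 1)*(m^4 - 4*m^3 + 3*m^2) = m*(m - 1)*(m^3 - 4*m^2 + 3*m) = m*(m - 3)*(m - 1)*(m^2 - m) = m^2*(m - 3)*(m - 1)*(m - 1)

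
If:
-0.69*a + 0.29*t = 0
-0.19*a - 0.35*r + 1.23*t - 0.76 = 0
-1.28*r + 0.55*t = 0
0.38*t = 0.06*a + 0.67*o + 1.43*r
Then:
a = 0.32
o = -0.29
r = 0.33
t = 0.76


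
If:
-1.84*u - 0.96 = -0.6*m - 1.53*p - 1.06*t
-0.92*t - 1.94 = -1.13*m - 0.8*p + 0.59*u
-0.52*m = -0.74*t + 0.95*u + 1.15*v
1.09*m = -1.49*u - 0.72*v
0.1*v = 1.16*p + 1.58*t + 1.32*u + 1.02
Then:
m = 0.79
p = 0.33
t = -0.63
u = -0.35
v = -0.47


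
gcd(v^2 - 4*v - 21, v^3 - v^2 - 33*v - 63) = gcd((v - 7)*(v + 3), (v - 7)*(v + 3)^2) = v^2 - 4*v - 21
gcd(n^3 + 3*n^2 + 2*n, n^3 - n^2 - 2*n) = n^2 + n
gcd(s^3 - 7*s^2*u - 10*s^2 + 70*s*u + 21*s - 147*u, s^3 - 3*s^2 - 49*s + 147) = s^2 - 10*s + 21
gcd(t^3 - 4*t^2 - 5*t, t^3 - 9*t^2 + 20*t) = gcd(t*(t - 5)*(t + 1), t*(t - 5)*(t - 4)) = t^2 - 5*t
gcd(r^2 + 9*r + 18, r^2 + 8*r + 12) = r + 6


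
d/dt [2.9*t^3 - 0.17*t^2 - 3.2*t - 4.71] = 8.7*t^2 - 0.34*t - 3.2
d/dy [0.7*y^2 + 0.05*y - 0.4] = 1.4*y + 0.05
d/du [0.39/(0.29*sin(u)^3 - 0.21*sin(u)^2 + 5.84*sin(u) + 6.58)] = (-0.3393*sin(u)^2 + 0.1638*sin(u) - 2.2776)*cos(u)/(0.29*sin(u)^3 - 0.21*sin(u)^2 + 5.84*sin(u) + 6.58)^2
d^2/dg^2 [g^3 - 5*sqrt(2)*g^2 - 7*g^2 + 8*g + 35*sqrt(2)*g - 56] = 6*g - 10*sqrt(2) - 14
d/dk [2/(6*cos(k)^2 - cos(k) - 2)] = 2*(12*cos(k) - 1)*sin(k)/(-6*cos(k)^2 + cos(k) + 2)^2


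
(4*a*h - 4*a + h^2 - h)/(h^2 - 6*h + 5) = (4*a + h)/(h - 5)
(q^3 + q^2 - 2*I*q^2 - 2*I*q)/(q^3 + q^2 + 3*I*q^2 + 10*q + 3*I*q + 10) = q/(q + 5*I)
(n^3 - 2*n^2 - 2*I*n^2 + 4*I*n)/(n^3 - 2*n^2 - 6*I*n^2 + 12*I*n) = (n - 2*I)/(n - 6*I)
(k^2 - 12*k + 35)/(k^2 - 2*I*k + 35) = (k^2 - 12*k + 35)/(k^2 - 2*I*k + 35)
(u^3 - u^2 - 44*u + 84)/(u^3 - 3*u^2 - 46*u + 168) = (u - 2)/(u - 4)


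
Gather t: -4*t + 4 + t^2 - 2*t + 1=t^2 - 6*t + 5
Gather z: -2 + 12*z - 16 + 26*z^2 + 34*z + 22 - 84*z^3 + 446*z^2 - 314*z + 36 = -84*z^3 + 472*z^2 - 268*z + 40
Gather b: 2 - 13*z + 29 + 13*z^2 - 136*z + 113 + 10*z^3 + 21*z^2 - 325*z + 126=10*z^3 + 34*z^2 - 474*z + 270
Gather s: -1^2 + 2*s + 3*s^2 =3*s^2 + 2*s - 1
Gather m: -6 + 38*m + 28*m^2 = 28*m^2 + 38*m - 6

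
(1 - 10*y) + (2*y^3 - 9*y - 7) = 2*y^3 - 19*y - 6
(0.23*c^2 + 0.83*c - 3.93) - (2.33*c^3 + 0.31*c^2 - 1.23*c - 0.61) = -2.33*c^3 - 0.08*c^2 + 2.06*c - 3.32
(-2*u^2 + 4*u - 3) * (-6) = 12*u^2 - 24*u + 18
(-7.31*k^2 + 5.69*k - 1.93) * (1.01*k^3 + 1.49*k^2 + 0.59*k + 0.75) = -7.3831*k^5 - 5.145*k^4 + 2.2159*k^3 - 5.0011*k^2 + 3.1288*k - 1.4475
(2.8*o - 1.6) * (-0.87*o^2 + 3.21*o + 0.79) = -2.436*o^3 + 10.38*o^2 - 2.924*o - 1.264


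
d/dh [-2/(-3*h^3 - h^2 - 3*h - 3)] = 2*(-9*h^2 - 2*h - 3)/(3*h^3 + h^2 + 3*h + 3)^2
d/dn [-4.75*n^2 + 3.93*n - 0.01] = 3.93 - 9.5*n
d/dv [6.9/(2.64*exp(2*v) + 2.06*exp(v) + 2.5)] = (-36.432*exp(v) - 14.214)*exp(v)/(2.64*exp(2*v) + 2.06*exp(v) + 2.5)^2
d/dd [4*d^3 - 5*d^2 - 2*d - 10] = 12*d^2 - 10*d - 2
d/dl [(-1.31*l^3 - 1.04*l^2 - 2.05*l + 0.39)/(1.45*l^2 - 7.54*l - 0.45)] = (-1.8995*l^4 + 19.7548*l^3 + 12.5826*l^2 - 0.194999999999997*l + 3.8631)/(2.1025*l^4 - 21.866*l^3 + 55.5466*l^2 + 6.786*l + 0.2025)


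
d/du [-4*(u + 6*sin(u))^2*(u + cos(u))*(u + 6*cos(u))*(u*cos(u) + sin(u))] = 4*(u + 6*sin(u))*((u + 6*sin(u))*(u + cos(u))*(u + 6*cos(u))*(u*sin(u) - 2*cos(u)) + (u + 6*sin(u))*(u + cos(u))*(u*cos(u) + sin(u))*(6*sin(u) - 1) + (u + 6*sin(u))*(u + 6*cos(u))*(u*cos(u) + sin(u))*(sin(u) - 1) - 2*(u + cos(u))*(u + 6*cos(u))*(u*cos(u) + sin(u))*(6*cos(u) + 1))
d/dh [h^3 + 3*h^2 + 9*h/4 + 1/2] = 3*h^2 + 6*h + 9/4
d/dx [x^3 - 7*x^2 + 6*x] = 3*x^2 - 14*x + 6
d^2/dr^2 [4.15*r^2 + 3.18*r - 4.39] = 8.30000000000000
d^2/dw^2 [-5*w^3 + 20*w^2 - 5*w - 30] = 40 - 30*w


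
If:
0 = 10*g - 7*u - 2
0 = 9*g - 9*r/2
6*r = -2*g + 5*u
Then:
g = -5/24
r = -5/12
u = -7/12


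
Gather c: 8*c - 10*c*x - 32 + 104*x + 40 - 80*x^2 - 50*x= c*(8 - 10*x) - 80*x^2 + 54*x + 8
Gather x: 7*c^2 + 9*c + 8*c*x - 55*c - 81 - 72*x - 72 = 7*c^2 - 46*c + x*(8*c - 72) - 153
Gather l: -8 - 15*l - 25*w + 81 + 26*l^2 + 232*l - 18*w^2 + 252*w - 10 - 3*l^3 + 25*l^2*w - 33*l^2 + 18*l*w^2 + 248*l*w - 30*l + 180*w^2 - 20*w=-3*l^3 + l^2*(25*w - 7) + l*(18*w^2 + 248*w + 187) + 162*w^2 + 207*w + 63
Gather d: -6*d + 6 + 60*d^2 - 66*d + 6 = 60*d^2 - 72*d + 12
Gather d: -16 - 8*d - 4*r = -8*d - 4*r - 16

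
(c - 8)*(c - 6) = c^2 - 14*c + 48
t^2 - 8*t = t*(t - 8)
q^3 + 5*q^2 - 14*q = q*(q - 2)*(q + 7)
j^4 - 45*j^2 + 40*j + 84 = (j - 6)*(j - 2)*(j + 1)*(j + 7)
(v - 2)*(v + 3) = v^2 + v - 6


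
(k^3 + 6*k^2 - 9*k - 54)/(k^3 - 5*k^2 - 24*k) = (k^2 + 3*k - 18)/(k*(k - 8))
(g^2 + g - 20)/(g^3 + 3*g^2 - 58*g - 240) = (g - 4)/(g^2 - 2*g - 48)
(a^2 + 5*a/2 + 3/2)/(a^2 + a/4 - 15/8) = 4*(a + 1)/(4*a - 5)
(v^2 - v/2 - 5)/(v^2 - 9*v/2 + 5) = (v + 2)/(v - 2)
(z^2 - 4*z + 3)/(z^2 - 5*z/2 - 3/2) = 2*(z - 1)/(2*z + 1)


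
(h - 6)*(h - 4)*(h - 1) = h^3 - 11*h^2 + 34*h - 24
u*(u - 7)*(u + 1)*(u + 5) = u^4 - u^3 - 37*u^2 - 35*u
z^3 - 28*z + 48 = (z - 4)*(z - 2)*(z + 6)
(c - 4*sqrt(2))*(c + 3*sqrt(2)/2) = c^2 - 5*sqrt(2)*c/2 - 12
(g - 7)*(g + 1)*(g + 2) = g^3 - 4*g^2 - 19*g - 14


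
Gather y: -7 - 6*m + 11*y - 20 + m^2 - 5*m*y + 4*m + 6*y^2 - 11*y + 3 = m^2 - 5*m*y - 2*m + 6*y^2 - 24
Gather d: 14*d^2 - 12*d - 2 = 14*d^2 - 12*d - 2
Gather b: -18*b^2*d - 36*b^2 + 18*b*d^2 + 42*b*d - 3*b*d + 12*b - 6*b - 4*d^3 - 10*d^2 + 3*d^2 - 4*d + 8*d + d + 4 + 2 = b^2*(-18*d - 36) + b*(18*d^2 + 39*d + 6) - 4*d^3 - 7*d^2 + 5*d + 6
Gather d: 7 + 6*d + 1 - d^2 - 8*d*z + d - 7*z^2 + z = -d^2 + d*(7 - 8*z) - 7*z^2 + z + 8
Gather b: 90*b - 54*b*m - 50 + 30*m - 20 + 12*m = b*(90 - 54*m) + 42*m - 70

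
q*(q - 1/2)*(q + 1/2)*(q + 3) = q^4 + 3*q^3 - q^2/4 - 3*q/4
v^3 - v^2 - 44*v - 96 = (v - 8)*(v + 3)*(v + 4)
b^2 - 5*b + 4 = (b - 4)*(b - 1)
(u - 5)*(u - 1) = u^2 - 6*u + 5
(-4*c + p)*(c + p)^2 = -4*c^3 - 7*c^2*p - 2*c*p^2 + p^3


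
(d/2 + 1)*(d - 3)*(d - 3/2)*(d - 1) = d^4/2 - 7*d^3/4 - d^2 + 27*d/4 - 9/2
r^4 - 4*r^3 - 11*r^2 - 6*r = r*(r - 6)*(r + 1)^2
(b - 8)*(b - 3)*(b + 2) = b^3 - 9*b^2 + 2*b + 48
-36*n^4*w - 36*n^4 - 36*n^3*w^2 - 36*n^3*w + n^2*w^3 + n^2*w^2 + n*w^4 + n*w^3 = (-6*n + w)*(n + w)*(6*n + w)*(n*w + n)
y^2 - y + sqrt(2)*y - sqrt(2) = (y - 1)*(y + sqrt(2))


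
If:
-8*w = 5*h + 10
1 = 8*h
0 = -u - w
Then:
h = 1/8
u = 85/64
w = -85/64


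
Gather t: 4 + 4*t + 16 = 4*t + 20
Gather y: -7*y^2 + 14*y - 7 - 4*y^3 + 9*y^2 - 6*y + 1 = -4*y^3 + 2*y^2 + 8*y - 6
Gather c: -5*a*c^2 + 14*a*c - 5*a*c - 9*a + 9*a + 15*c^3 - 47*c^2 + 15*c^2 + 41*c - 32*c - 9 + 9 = 15*c^3 + c^2*(-5*a - 32) + c*(9*a + 9)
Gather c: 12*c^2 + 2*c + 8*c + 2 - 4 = 12*c^2 + 10*c - 2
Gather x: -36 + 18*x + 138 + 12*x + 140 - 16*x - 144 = 14*x + 98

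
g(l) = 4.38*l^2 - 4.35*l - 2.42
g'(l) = 8.76*l - 4.35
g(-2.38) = 32.74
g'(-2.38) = -25.20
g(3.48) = 35.49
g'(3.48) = 26.13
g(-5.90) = 175.71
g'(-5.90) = -56.03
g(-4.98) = 127.87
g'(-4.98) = -47.97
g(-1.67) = 17.06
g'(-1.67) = -18.98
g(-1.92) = 22.08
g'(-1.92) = -21.17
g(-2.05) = 24.90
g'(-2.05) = -22.31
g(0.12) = -2.88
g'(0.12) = -3.30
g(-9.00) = 391.51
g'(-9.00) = -83.19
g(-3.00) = 50.05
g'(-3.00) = -30.63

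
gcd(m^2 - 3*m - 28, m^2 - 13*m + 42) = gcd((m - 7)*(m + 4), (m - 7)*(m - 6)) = m - 7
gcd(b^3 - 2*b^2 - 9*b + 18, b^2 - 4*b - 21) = b + 3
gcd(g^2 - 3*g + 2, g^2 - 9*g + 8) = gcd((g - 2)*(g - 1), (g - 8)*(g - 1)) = g - 1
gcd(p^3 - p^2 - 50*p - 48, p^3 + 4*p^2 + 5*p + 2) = p + 1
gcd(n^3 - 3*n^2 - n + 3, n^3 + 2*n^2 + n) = n + 1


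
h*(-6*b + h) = -6*b*h + h^2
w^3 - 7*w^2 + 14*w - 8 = (w - 4)*(w - 2)*(w - 1)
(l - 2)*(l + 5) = l^2 + 3*l - 10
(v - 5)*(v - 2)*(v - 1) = v^3 - 8*v^2 + 17*v - 10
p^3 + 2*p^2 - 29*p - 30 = (p - 5)*(p + 1)*(p + 6)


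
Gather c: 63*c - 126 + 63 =63*c - 63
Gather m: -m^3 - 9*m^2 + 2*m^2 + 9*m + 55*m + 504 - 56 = -m^3 - 7*m^2 + 64*m + 448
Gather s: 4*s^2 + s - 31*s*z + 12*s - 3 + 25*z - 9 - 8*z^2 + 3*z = 4*s^2 + s*(13 - 31*z) - 8*z^2 + 28*z - 12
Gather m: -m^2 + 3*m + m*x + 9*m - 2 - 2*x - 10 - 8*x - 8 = -m^2 + m*(x + 12) - 10*x - 20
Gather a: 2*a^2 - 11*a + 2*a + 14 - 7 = 2*a^2 - 9*a + 7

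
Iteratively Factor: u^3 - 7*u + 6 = (u - 1)*(u^2 + u - 6) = (u - 1)*(u + 3)*(u - 2)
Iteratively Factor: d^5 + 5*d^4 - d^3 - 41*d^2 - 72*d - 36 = (d + 2)*(d^4 + 3*d^3 - 7*d^2 - 27*d - 18) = (d - 3)*(d + 2)*(d^3 + 6*d^2 + 11*d + 6) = (d - 3)*(d + 2)^2*(d^2 + 4*d + 3) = (d - 3)*(d + 2)^2*(d + 3)*(d + 1)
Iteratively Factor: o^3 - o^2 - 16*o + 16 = (o + 4)*(o^2 - 5*o + 4) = (o - 4)*(o + 4)*(o - 1)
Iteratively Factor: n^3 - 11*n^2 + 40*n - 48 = (n - 4)*(n^2 - 7*n + 12) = (n - 4)*(n - 3)*(n - 4)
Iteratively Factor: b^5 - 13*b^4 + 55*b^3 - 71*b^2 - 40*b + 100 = (b - 2)*(b^4 - 11*b^3 + 33*b^2 - 5*b - 50) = (b - 2)*(b + 1)*(b^3 - 12*b^2 + 45*b - 50) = (b - 5)*(b - 2)*(b + 1)*(b^2 - 7*b + 10) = (b - 5)^2*(b - 2)*(b + 1)*(b - 2)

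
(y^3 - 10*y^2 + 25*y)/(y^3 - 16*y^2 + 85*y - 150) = y/(y - 6)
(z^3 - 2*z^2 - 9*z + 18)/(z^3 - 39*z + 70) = (z^2 - 9)/(z^2 + 2*z - 35)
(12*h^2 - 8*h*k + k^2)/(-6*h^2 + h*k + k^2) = (-6*h + k)/(3*h + k)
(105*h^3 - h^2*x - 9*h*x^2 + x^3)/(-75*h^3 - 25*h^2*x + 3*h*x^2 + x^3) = (-7*h + x)/(5*h + x)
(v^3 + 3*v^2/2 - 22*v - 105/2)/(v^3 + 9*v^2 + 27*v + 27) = (2*v^2 - 3*v - 35)/(2*(v^2 + 6*v + 9))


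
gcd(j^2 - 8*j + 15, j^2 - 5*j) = j - 5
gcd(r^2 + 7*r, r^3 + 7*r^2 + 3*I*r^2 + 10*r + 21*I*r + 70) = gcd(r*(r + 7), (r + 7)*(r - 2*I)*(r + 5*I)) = r + 7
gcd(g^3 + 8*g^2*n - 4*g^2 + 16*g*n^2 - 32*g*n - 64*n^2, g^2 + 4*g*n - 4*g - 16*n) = g^2 + 4*g*n - 4*g - 16*n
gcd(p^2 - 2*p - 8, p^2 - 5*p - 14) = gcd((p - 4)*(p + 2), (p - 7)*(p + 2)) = p + 2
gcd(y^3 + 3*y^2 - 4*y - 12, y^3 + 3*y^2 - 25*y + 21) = 1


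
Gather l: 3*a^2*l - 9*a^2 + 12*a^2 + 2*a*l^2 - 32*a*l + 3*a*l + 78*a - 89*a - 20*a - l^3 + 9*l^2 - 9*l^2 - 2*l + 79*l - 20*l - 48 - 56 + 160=3*a^2 + 2*a*l^2 - 31*a - l^3 + l*(3*a^2 - 29*a + 57) + 56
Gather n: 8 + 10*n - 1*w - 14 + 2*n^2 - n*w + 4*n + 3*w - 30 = 2*n^2 + n*(14 - w) + 2*w - 36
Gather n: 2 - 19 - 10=-27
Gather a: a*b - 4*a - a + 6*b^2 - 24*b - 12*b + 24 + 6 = a*(b - 5) + 6*b^2 - 36*b + 30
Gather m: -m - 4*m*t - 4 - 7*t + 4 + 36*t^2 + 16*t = m*(-4*t - 1) + 36*t^2 + 9*t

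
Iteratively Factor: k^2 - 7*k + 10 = (k - 2)*(k - 5)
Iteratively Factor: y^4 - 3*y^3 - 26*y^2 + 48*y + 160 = (y - 4)*(y^3 + y^2 - 22*y - 40) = (y - 5)*(y - 4)*(y^2 + 6*y + 8) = (y - 5)*(y - 4)*(y + 2)*(y + 4)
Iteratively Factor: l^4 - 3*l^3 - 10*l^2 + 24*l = (l - 2)*(l^3 - l^2 - 12*l) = (l - 2)*(l + 3)*(l^2 - 4*l) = l*(l - 2)*(l + 3)*(l - 4)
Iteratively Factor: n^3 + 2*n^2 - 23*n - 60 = (n - 5)*(n^2 + 7*n + 12) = (n - 5)*(n + 4)*(n + 3)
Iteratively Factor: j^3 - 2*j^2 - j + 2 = (j - 1)*(j^2 - j - 2) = (j - 2)*(j - 1)*(j + 1)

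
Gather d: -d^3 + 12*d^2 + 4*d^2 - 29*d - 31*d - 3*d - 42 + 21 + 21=-d^3 + 16*d^2 - 63*d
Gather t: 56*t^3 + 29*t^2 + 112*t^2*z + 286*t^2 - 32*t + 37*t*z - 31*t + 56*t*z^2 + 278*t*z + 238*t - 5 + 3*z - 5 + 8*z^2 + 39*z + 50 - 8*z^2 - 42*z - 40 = 56*t^3 + t^2*(112*z + 315) + t*(56*z^2 + 315*z + 175)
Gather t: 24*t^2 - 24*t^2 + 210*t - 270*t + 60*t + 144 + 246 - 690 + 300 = 0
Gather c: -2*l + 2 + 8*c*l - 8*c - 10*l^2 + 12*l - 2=c*(8*l - 8) - 10*l^2 + 10*l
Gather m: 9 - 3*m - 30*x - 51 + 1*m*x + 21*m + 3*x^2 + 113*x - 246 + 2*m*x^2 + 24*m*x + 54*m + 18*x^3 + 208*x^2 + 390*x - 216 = m*(2*x^2 + 25*x + 72) + 18*x^3 + 211*x^2 + 473*x - 504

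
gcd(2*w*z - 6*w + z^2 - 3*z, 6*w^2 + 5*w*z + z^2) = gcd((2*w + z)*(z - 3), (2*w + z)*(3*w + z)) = 2*w + z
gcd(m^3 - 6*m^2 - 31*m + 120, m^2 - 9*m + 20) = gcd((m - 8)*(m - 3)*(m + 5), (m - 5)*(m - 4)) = 1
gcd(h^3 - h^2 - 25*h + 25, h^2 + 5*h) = h + 5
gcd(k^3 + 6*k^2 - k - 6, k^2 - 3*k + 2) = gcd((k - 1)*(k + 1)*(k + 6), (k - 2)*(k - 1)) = k - 1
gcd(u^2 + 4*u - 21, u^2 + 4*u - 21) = u^2 + 4*u - 21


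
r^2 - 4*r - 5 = (r - 5)*(r + 1)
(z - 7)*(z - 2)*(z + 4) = z^3 - 5*z^2 - 22*z + 56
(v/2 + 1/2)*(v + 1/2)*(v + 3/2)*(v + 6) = v^4/2 + 9*v^3/2 + 83*v^2/8 + 69*v/8 + 9/4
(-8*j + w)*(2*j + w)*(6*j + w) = -96*j^3 - 52*j^2*w + w^3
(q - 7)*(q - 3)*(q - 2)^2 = q^4 - 14*q^3 + 65*q^2 - 124*q + 84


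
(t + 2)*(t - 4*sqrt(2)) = t^2 - 4*sqrt(2)*t + 2*t - 8*sqrt(2)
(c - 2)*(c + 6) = c^2 + 4*c - 12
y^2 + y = y*(y + 1)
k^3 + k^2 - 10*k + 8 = (k - 2)*(k - 1)*(k + 4)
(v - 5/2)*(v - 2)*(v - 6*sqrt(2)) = v^3 - 6*sqrt(2)*v^2 - 9*v^2/2 + 5*v + 27*sqrt(2)*v - 30*sqrt(2)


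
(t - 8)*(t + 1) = t^2 - 7*t - 8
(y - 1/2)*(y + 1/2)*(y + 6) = y^3 + 6*y^2 - y/4 - 3/2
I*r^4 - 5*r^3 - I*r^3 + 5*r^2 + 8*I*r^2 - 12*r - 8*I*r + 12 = (r - 2*I)*(r + I)*(r + 6*I)*(I*r - I)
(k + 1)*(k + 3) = k^2 + 4*k + 3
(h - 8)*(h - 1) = h^2 - 9*h + 8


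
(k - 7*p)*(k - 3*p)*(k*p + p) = k^3*p - 10*k^2*p^2 + k^2*p + 21*k*p^3 - 10*k*p^2 + 21*p^3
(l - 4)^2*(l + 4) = l^3 - 4*l^2 - 16*l + 64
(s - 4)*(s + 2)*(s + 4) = s^3 + 2*s^2 - 16*s - 32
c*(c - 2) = c^2 - 2*c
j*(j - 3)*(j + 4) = j^3 + j^2 - 12*j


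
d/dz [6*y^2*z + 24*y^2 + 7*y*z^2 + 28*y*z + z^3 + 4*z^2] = 6*y^2 + 14*y*z + 28*y + 3*z^2 + 8*z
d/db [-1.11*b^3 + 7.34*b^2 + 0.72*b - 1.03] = -3.33*b^2 + 14.68*b + 0.72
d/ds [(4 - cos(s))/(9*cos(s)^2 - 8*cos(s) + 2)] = (9*sin(s)^2 + 72*cos(s) - 39)*sin(s)/(9*cos(s)^2 - 8*cos(s) + 2)^2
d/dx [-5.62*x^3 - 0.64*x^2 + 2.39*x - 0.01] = -16.86*x^2 - 1.28*x + 2.39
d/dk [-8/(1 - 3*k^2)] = -48*k/(3*k^2 - 1)^2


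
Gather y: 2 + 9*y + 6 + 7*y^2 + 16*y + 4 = 7*y^2 + 25*y + 12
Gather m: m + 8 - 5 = m + 3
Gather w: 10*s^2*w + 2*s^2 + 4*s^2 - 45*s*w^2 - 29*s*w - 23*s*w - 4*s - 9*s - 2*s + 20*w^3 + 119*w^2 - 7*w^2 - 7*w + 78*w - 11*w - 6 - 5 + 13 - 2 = 6*s^2 - 15*s + 20*w^3 + w^2*(112 - 45*s) + w*(10*s^2 - 52*s + 60)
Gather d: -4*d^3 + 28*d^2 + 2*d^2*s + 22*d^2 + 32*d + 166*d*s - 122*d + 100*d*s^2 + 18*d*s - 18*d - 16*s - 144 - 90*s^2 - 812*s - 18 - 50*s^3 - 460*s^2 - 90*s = -4*d^3 + d^2*(2*s + 50) + d*(100*s^2 + 184*s - 108) - 50*s^3 - 550*s^2 - 918*s - 162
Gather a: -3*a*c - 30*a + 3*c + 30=a*(-3*c - 30) + 3*c + 30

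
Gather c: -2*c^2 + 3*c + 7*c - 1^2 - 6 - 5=-2*c^2 + 10*c - 12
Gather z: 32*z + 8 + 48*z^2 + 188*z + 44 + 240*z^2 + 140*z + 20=288*z^2 + 360*z + 72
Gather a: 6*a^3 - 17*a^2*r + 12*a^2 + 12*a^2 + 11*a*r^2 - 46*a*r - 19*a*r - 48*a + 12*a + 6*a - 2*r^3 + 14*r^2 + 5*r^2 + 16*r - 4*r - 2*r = 6*a^3 + a^2*(24 - 17*r) + a*(11*r^2 - 65*r - 30) - 2*r^3 + 19*r^2 + 10*r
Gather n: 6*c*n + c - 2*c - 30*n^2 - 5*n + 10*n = -c - 30*n^2 + n*(6*c + 5)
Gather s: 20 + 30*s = 30*s + 20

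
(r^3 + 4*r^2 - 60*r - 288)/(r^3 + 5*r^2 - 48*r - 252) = (r - 8)/(r - 7)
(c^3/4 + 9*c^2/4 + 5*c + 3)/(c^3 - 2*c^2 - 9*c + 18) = (c^3 + 9*c^2 + 20*c + 12)/(4*(c^3 - 2*c^2 - 9*c + 18))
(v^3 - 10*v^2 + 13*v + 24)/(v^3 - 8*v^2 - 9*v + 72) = (v + 1)/(v + 3)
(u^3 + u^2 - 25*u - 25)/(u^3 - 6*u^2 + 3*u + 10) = (u + 5)/(u - 2)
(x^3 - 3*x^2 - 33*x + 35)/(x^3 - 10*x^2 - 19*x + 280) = (x - 1)/(x - 8)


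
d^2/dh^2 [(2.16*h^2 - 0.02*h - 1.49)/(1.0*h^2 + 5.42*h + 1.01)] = (-23.4544*h^3 - 22.0296*h^2 - 48.3336*h - 79.906072)/(1.0*h^6 + 16.26*h^5 + 91.1592*h^4 + 192.065288*h^3 + 92.070792*h^2 + 16.586826*h + 1.030301)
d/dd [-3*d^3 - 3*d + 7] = -9*d^2 - 3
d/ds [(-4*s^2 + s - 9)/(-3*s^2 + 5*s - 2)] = (-17*s^2 - 38*s + 43)/(9*s^4 - 30*s^3 + 37*s^2 - 20*s + 4)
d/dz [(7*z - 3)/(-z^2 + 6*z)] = (7*z^2 - 6*z + 18)/(z^2*(z^2 - 12*z + 36))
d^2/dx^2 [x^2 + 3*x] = 2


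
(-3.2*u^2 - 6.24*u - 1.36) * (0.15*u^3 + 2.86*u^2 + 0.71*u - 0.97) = -0.48*u^5 - 10.088*u^4 - 20.3224*u^3 - 5.216*u^2 + 5.0872*u + 1.3192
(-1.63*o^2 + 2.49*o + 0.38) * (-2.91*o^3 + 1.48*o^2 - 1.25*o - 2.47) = 4.7433*o^5 - 9.6583*o^4 + 4.6169*o^3 + 1.476*o^2 - 6.6253*o - 0.9386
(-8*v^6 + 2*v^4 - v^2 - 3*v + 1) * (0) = 0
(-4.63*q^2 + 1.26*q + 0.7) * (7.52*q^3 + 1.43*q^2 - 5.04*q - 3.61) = -34.8176*q^5 + 2.8543*q^4 + 30.401*q^3 + 11.3649*q^2 - 8.0766*q - 2.527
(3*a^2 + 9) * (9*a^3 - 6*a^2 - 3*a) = 27*a^5 - 18*a^4 + 72*a^3 - 54*a^2 - 27*a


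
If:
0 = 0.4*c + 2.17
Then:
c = -5.42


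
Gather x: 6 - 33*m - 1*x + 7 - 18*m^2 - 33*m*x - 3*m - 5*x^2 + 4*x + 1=-18*m^2 - 36*m - 5*x^2 + x*(3 - 33*m) + 14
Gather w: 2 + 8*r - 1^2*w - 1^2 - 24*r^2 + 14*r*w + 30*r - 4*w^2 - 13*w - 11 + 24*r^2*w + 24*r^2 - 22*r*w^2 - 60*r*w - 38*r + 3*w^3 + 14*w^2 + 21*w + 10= 3*w^3 + w^2*(10 - 22*r) + w*(24*r^2 - 46*r + 7)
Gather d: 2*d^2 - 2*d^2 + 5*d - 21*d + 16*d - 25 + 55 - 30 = 0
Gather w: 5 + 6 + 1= 12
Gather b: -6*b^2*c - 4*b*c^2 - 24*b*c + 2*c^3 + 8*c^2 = -6*b^2*c + b*(-4*c^2 - 24*c) + 2*c^3 + 8*c^2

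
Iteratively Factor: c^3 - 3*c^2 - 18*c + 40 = (c - 5)*(c^2 + 2*c - 8) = (c - 5)*(c - 2)*(c + 4)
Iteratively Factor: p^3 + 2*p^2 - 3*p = (p + 3)*(p^2 - p) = (p - 1)*(p + 3)*(p)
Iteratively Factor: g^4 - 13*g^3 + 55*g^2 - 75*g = (g)*(g^3 - 13*g^2 + 55*g - 75) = g*(g - 3)*(g^2 - 10*g + 25) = g*(g - 5)*(g - 3)*(g - 5)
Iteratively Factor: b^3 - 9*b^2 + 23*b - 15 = (b - 3)*(b^2 - 6*b + 5) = (b - 5)*(b - 3)*(b - 1)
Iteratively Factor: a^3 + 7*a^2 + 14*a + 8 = (a + 1)*(a^2 + 6*a + 8) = (a + 1)*(a + 4)*(a + 2)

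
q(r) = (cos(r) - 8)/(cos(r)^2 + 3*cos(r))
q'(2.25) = -4.75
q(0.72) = -2.57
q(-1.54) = -85.39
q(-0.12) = -1.77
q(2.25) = 5.79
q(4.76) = -54.83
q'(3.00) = -0.26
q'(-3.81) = -2.22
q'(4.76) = 1175.56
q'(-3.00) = 0.26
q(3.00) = 4.52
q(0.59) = -2.25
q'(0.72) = -2.94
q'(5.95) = 0.90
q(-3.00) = 4.52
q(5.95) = -1.89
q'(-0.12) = 0.30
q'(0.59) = -2.01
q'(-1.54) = 2810.87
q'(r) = (2*sin(r)*cos(r) + 3*sin(r))*(cos(r) - 8)/(cos(r)^2 + 3*cos(r))^2 - sin(r)/(cos(r)^2 + 3*cos(r))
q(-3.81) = 5.05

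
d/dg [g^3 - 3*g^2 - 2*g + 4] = 3*g^2 - 6*g - 2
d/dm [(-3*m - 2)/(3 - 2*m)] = -13/(2*m - 3)^2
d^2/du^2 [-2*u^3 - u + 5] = -12*u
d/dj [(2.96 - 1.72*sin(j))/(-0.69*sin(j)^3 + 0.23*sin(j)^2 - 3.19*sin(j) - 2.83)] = (-2.3736*sin(j)^3 + 6.5228*sin(j)^2 - 1.3616*sin(j) + 14.31)*cos(j)/(0.4761*sin(j)^6 - 0.3174*sin(j)^5 + 4.4551*sin(j)^4 + 2.438*sin(j)^3 + 8.8743*sin(j)^2 + 18.0554*sin(j) + 8.0089)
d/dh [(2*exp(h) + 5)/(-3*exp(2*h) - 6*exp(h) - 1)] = (6*exp(2*h) + 30*exp(h) + 28)*exp(h)/(9*exp(4*h) + 36*exp(3*h) + 42*exp(2*h) + 12*exp(h) + 1)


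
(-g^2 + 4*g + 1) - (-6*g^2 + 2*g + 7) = 5*g^2 + 2*g - 6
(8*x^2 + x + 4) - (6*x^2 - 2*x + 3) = 2*x^2 + 3*x + 1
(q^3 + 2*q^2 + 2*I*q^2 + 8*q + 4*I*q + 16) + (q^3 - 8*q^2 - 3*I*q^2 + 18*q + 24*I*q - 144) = 2*q^3 - 6*q^2 - I*q^2 + 26*q + 28*I*q - 128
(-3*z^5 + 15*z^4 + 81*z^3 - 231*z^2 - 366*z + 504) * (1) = -3*z^5 + 15*z^4 + 81*z^3 - 231*z^2 - 366*z + 504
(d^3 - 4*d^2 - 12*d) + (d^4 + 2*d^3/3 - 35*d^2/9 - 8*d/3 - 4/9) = d^4 + 5*d^3/3 - 71*d^2/9 - 44*d/3 - 4/9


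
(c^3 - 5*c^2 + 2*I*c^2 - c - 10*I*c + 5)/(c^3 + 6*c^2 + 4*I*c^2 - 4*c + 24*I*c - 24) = (c^3 + c^2*(-5 + 2*I) + c*(-1 - 10*I) + 5)/(c^3 + c^2*(6 + 4*I) + c*(-4 + 24*I) - 24)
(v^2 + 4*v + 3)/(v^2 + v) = (v + 3)/v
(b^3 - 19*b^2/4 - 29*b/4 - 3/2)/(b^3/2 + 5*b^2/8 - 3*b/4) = 2*(4*b^3 - 19*b^2 - 29*b - 6)/(b*(4*b^2 + 5*b - 6))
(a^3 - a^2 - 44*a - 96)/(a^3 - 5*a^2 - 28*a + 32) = (a + 3)/(a - 1)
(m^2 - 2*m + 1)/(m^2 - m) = (m - 1)/m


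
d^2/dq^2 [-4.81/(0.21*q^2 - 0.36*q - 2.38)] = (-0.424242*q^2 + 0.727272*q + 4.81*(0.42*q - 0.36)*(0.84*q - 0.72) + 4.808076)/(-0.21*q^2 + 0.36*q + 2.38)^3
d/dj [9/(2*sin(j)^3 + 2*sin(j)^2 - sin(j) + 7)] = 9*(-6*sin(j)^2 - 4*sin(j) + 1)*cos(j)/(2*sin(j)^3 + 2*sin(j)^2 - sin(j) + 7)^2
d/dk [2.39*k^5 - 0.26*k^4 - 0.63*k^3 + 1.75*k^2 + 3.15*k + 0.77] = 11.95*k^4 - 1.04*k^3 - 1.89*k^2 + 3.5*k + 3.15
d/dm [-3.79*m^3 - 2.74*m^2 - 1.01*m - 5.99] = -11.37*m^2 - 5.48*m - 1.01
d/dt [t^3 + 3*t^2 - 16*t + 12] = 3*t^2 + 6*t - 16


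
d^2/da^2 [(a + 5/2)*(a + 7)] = 2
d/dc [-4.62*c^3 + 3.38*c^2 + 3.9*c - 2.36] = -13.86*c^2 + 6.76*c + 3.9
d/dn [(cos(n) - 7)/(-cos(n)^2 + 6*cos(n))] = (-sin(n) - 42*sin(n)/cos(n)^2 + 14*tan(n))/(cos(n) - 6)^2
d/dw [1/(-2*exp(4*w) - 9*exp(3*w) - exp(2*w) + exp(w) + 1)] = (8*exp(3*w) + 27*exp(2*w) + 2*exp(w) - 1)*exp(w)/(2*exp(4*w) + 9*exp(3*w) + exp(2*w) - exp(w) - 1)^2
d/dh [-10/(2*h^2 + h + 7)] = 10*(4*h + 1)/(2*h^2 + h + 7)^2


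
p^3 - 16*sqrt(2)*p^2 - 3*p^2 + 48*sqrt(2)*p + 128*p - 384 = (p - 3)*(p - 8*sqrt(2))^2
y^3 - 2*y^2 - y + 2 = (y - 2)*(y - 1)*(y + 1)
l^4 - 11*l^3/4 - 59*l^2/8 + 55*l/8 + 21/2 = (l - 4)*(l - 3/2)*(l + 1)*(l + 7/4)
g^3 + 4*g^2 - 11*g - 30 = (g - 3)*(g + 2)*(g + 5)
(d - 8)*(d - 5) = d^2 - 13*d + 40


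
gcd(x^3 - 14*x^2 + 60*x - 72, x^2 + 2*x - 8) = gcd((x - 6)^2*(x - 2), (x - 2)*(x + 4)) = x - 2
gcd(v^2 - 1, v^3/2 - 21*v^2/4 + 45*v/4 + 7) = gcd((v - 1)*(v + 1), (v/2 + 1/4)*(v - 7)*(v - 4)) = 1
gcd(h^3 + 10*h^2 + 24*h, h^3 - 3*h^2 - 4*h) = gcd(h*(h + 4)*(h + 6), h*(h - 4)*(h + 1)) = h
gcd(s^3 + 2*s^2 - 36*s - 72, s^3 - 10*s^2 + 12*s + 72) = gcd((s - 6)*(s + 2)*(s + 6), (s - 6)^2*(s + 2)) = s^2 - 4*s - 12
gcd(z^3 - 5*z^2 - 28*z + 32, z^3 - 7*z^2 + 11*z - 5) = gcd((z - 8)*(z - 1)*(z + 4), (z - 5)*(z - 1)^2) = z - 1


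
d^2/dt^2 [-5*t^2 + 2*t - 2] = -10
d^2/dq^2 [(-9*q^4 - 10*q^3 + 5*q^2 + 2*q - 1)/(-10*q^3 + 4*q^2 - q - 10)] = 2*(-46*q^6 - 3708*q^5 - 6063*q^4 + 4278*q^3 + 6378*q^2 + 2448*q - 439)/(1000*q^9 - 1200*q^8 + 780*q^7 + 2696*q^6 - 2322*q^5 + 1068*q^4 + 2761*q^3 - 1170*q^2 + 300*q + 1000)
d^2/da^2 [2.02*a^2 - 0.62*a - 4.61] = 4.04000000000000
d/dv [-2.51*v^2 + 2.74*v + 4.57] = 2.74 - 5.02*v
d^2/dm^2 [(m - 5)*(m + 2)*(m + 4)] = 6*m + 2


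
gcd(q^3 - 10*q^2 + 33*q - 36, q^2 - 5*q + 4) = q - 4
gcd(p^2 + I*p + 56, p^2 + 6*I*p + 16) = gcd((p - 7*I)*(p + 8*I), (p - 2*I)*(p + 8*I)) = p + 8*I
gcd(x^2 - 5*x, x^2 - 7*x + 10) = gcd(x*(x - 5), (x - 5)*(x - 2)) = x - 5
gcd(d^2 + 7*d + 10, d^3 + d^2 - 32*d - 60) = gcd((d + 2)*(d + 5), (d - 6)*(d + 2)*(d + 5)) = d^2 + 7*d + 10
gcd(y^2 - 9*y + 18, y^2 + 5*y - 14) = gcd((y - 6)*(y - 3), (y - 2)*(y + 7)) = 1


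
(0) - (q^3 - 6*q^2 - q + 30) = -q^3 + 6*q^2 + q - 30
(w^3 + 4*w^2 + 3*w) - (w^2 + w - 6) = w^3 + 3*w^2 + 2*w + 6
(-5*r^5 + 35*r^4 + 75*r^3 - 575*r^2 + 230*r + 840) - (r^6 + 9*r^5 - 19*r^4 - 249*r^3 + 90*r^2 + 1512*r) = -r^6 - 14*r^5 + 54*r^4 + 324*r^3 - 665*r^2 - 1282*r + 840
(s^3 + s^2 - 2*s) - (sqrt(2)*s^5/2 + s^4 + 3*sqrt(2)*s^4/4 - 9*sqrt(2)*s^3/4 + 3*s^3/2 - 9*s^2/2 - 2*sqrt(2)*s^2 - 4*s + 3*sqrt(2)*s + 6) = -sqrt(2)*s^5/2 - 3*sqrt(2)*s^4/4 - s^4 - s^3/2 + 9*sqrt(2)*s^3/4 + 2*sqrt(2)*s^2 + 11*s^2/2 - 3*sqrt(2)*s + 2*s - 6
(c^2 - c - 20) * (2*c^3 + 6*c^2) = 2*c^5 + 4*c^4 - 46*c^3 - 120*c^2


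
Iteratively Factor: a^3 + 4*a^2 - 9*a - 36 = (a - 3)*(a^2 + 7*a + 12) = (a - 3)*(a + 4)*(a + 3)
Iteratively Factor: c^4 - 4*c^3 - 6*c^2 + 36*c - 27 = (c + 3)*(c^3 - 7*c^2 + 15*c - 9) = (c - 1)*(c + 3)*(c^2 - 6*c + 9) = (c - 3)*(c - 1)*(c + 3)*(c - 3)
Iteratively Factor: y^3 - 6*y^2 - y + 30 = (y - 3)*(y^2 - 3*y - 10) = (y - 5)*(y - 3)*(y + 2)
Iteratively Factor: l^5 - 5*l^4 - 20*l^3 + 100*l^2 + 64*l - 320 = (l - 5)*(l^4 - 20*l^2 + 64) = (l - 5)*(l + 2)*(l^3 - 2*l^2 - 16*l + 32) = (l - 5)*(l - 4)*(l + 2)*(l^2 + 2*l - 8) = (l - 5)*(l - 4)*(l + 2)*(l + 4)*(l - 2)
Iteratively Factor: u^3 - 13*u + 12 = (u + 4)*(u^2 - 4*u + 3) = (u - 3)*(u + 4)*(u - 1)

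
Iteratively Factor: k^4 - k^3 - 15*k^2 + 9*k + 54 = (k + 3)*(k^3 - 4*k^2 - 3*k + 18) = (k - 3)*(k + 3)*(k^2 - k - 6) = (k - 3)*(k + 2)*(k + 3)*(k - 3)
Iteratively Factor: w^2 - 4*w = (w - 4)*(w)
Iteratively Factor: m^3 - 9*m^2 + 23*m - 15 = (m - 1)*(m^2 - 8*m + 15) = (m - 5)*(m - 1)*(m - 3)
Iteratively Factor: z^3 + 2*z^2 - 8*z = (z + 4)*(z^2 - 2*z) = (z - 2)*(z + 4)*(z)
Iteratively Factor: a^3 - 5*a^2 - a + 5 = (a - 1)*(a^2 - 4*a - 5) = (a - 5)*(a - 1)*(a + 1)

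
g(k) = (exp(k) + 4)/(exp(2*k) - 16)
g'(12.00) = 0.00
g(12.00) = 0.00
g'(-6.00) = 0.00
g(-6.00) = -0.25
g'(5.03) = -0.01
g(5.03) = 0.01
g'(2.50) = -0.18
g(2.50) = 0.12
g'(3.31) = -0.05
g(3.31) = 0.04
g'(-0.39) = -0.06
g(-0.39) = -0.30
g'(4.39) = -0.01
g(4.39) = 0.01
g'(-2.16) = -0.01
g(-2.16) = -0.26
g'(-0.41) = -0.06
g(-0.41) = -0.30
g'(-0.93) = -0.03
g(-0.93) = -0.28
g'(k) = -2*(exp(k) + 4)*exp(2*k)/(exp(2*k) - 16)^2 + exp(k)/(exp(2*k) - 16) = -exp(k)/(exp(2*k) - 8*exp(k) + 16)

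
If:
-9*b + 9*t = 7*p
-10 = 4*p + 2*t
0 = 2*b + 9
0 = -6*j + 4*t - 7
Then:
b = -9/2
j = -213/50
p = -9/50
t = -116/25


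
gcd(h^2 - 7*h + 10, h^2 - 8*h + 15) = h - 5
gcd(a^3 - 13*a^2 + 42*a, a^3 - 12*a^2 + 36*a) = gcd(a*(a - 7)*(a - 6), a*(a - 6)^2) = a^2 - 6*a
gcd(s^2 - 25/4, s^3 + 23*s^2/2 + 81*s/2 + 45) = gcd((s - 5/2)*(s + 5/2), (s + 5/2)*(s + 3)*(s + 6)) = s + 5/2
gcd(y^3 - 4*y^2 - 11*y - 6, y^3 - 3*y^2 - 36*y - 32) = y + 1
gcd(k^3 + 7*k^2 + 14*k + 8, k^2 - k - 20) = k + 4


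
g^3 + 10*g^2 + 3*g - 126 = (g - 3)*(g + 6)*(g + 7)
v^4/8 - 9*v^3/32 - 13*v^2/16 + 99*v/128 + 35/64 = (v/4 + 1/2)*(v/2 + 1/4)*(v - 7/2)*(v - 5/4)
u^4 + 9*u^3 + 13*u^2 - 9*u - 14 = (u - 1)*(u + 1)*(u + 2)*(u + 7)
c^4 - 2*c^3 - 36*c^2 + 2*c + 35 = (c - 7)*(c - 1)*(c + 1)*(c + 5)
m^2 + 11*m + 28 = (m + 4)*(m + 7)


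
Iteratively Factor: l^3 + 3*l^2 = (l)*(l^2 + 3*l) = l^2*(l + 3)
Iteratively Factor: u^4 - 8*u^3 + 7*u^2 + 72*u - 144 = (u - 4)*(u^3 - 4*u^2 - 9*u + 36) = (u - 4)^2*(u^2 - 9) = (u - 4)^2*(u + 3)*(u - 3)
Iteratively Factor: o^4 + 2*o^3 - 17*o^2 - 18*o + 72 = (o + 3)*(o^3 - o^2 - 14*o + 24) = (o + 3)*(o + 4)*(o^2 - 5*o + 6) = (o - 2)*(o + 3)*(o + 4)*(o - 3)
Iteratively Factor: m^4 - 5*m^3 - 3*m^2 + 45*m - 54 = (m - 3)*(m^3 - 2*m^2 - 9*m + 18) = (m - 3)*(m + 3)*(m^2 - 5*m + 6) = (m - 3)^2*(m + 3)*(m - 2)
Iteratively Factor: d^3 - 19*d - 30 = (d + 2)*(d^2 - 2*d - 15) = (d - 5)*(d + 2)*(d + 3)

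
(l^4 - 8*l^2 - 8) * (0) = 0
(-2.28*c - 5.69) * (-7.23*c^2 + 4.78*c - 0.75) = 16.4844*c^3 + 30.2403*c^2 - 25.4882*c + 4.2675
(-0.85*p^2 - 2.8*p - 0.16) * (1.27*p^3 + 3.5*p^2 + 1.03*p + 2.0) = -1.0795*p^5 - 6.531*p^4 - 10.8787*p^3 - 5.144*p^2 - 5.7648*p - 0.32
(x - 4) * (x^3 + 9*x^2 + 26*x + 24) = x^4 + 5*x^3 - 10*x^2 - 80*x - 96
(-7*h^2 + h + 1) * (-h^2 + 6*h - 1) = 7*h^4 - 43*h^3 + 12*h^2 + 5*h - 1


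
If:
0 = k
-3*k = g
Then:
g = 0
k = 0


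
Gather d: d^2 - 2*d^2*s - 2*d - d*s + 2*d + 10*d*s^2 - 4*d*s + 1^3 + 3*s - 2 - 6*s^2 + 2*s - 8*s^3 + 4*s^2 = d^2*(1 - 2*s) + d*(10*s^2 - 5*s) - 8*s^3 - 2*s^2 + 5*s - 1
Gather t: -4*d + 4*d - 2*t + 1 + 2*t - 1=0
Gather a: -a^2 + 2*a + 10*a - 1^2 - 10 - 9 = -a^2 + 12*a - 20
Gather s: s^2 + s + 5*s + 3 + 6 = s^2 + 6*s + 9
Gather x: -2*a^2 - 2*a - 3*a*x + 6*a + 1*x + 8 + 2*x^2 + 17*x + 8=-2*a^2 + 4*a + 2*x^2 + x*(18 - 3*a) + 16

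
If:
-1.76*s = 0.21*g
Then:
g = -8.38095238095238*s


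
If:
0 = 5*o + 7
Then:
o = -7/5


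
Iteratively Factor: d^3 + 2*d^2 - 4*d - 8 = (d + 2)*(d^2 - 4) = (d + 2)^2*(d - 2)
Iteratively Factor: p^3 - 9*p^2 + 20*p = (p - 4)*(p^2 - 5*p) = (p - 5)*(p - 4)*(p)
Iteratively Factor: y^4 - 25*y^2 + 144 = (y - 3)*(y^3 + 3*y^2 - 16*y - 48) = (y - 4)*(y - 3)*(y^2 + 7*y + 12) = (y - 4)*(y - 3)*(y + 3)*(y + 4)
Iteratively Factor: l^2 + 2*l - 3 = (l + 3)*(l - 1)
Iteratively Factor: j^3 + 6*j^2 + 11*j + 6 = (j + 3)*(j^2 + 3*j + 2) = (j + 2)*(j + 3)*(j + 1)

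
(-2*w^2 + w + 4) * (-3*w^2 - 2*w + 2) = 6*w^4 + w^3 - 18*w^2 - 6*w + 8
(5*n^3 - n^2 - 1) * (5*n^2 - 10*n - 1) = 25*n^5 - 55*n^4 + 5*n^3 - 4*n^2 + 10*n + 1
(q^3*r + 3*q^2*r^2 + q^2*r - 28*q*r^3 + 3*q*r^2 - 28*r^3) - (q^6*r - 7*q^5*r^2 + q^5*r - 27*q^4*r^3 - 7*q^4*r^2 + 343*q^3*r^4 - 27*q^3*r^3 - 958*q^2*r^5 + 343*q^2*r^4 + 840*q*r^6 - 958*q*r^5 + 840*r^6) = -q^6*r + 7*q^5*r^2 - q^5*r + 27*q^4*r^3 + 7*q^4*r^2 - 343*q^3*r^4 + 27*q^3*r^3 + q^3*r + 958*q^2*r^5 - 343*q^2*r^4 + 3*q^2*r^2 + q^2*r - 840*q*r^6 + 958*q*r^5 - 28*q*r^3 + 3*q*r^2 - 840*r^6 - 28*r^3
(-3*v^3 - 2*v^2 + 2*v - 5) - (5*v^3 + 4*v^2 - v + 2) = -8*v^3 - 6*v^2 + 3*v - 7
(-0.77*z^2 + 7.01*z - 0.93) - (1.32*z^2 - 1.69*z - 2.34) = -2.09*z^2 + 8.7*z + 1.41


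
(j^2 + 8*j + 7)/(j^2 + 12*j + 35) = (j + 1)/(j + 5)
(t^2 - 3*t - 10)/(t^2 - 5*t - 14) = (t - 5)/(t - 7)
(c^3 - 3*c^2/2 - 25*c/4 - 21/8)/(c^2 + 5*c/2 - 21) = (c^2 + 2*c + 3/4)/(c + 6)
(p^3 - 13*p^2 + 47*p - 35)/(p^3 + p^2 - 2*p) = (p^2 - 12*p + 35)/(p*(p + 2))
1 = 1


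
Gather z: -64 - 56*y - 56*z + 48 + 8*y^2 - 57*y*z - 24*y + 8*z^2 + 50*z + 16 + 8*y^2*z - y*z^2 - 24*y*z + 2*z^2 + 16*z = 8*y^2 - 80*y + z^2*(10 - y) + z*(8*y^2 - 81*y + 10)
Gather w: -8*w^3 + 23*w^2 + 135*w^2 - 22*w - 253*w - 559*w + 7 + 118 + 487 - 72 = -8*w^3 + 158*w^2 - 834*w + 540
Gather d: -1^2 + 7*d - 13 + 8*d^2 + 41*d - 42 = 8*d^2 + 48*d - 56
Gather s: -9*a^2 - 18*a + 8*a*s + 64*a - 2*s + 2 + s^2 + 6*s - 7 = -9*a^2 + 46*a + s^2 + s*(8*a + 4) - 5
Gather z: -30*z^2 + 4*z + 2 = -30*z^2 + 4*z + 2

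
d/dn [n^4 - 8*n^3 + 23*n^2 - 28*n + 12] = 4*n^3 - 24*n^2 + 46*n - 28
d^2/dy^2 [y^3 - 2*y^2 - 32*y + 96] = 6*y - 4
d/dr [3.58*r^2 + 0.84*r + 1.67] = 7.16*r + 0.84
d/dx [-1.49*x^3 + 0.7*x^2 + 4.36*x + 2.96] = -4.47*x^2 + 1.4*x + 4.36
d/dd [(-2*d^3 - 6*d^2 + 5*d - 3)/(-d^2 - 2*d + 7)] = (2*d^4 + 8*d^3 - 25*d^2 - 90*d + 29)/(d^4 + 4*d^3 - 10*d^2 - 28*d + 49)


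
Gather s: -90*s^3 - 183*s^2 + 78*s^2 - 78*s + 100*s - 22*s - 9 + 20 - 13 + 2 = -90*s^3 - 105*s^2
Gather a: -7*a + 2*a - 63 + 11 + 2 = -5*a - 50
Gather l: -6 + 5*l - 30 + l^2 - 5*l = l^2 - 36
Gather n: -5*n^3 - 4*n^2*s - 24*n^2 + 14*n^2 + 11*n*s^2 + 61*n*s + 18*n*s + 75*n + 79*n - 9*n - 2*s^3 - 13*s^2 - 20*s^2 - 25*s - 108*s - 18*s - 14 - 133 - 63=-5*n^3 + n^2*(-4*s - 10) + n*(11*s^2 + 79*s + 145) - 2*s^3 - 33*s^2 - 151*s - 210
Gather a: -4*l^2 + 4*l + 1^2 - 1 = -4*l^2 + 4*l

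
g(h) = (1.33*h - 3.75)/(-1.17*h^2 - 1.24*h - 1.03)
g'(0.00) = -5.67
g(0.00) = 3.64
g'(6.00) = -0.00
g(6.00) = -0.08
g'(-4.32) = 0.20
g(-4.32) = 0.54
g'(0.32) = -3.62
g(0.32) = 2.15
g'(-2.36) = 1.09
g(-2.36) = 1.49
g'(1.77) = -0.35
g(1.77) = 0.20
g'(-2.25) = 1.25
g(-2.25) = 1.62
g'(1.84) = -0.32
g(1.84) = 0.18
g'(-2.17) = 1.37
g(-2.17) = 1.72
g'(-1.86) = 2.04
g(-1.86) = 2.25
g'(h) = (1.33*h - 3.75)*(2.34*h + 1.24)/(-1.17*h^2 - 1.24*h - 1.03)^2 + 1.33/(-1.17*h^2 - 1.24*h - 1.03) = (1.5561*h^2 - 8.775*h - 6.0199)/(1.3689*h^4 + 2.9016*h^3 + 3.9478*h^2 + 2.5544*h + 1.0609)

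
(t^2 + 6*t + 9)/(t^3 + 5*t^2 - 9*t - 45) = (t + 3)/(t^2 + 2*t - 15)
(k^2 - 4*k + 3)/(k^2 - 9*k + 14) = (k^2 - 4*k + 3)/(k^2 - 9*k + 14)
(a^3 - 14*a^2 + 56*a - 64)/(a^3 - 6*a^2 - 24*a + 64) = (a - 4)/(a + 4)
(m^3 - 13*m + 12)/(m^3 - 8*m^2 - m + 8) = (m^2 + m - 12)/(m^2 - 7*m - 8)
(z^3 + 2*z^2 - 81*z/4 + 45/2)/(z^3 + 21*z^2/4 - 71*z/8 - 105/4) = 2*(2*z - 3)/(4*z + 7)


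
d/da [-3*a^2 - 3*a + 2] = -6*a - 3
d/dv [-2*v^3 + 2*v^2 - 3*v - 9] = -6*v^2 + 4*v - 3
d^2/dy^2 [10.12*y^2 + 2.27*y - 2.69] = 20.2400000000000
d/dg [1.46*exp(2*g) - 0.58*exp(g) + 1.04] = (2.92*exp(g) - 0.58)*exp(g)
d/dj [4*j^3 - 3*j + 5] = 12*j^2 - 3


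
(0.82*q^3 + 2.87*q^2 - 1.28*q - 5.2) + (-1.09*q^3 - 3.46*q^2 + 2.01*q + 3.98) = -0.27*q^3 - 0.59*q^2 + 0.73*q - 1.22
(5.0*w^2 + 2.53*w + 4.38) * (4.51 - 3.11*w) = -15.55*w^3 + 14.6817*w^2 - 2.2115*w + 19.7538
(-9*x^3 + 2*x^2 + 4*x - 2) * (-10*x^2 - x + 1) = 90*x^5 - 11*x^4 - 51*x^3 + 18*x^2 + 6*x - 2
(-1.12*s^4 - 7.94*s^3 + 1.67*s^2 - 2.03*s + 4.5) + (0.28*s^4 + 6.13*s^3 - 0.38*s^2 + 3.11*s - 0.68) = -0.84*s^4 - 1.81*s^3 + 1.29*s^2 + 1.08*s + 3.82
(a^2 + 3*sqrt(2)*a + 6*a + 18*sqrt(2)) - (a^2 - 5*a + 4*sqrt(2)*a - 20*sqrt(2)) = -sqrt(2)*a + 11*a + 38*sqrt(2)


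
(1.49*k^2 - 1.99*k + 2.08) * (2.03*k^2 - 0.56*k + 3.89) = 3.0247*k^4 - 4.8741*k^3 + 11.1329*k^2 - 8.9059*k + 8.0912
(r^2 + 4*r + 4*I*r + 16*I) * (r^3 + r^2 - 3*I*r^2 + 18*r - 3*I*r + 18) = r^5 + 5*r^4 + I*r^4 + 34*r^3 + 5*I*r^3 + 150*r^2 + 76*I*r^2 + 120*r + 360*I*r + 288*I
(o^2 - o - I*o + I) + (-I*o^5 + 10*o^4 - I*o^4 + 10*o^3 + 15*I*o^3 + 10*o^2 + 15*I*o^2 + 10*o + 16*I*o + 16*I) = -I*o^5 + 10*o^4 - I*o^4 + 10*o^3 + 15*I*o^3 + 11*o^2 + 15*I*o^2 + 9*o + 15*I*o + 17*I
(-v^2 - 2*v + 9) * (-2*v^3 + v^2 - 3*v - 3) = 2*v^5 + 3*v^4 - 17*v^3 + 18*v^2 - 21*v - 27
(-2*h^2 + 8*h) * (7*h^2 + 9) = -14*h^4 + 56*h^3 - 18*h^2 + 72*h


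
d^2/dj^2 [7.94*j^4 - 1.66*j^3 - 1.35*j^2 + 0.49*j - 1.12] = 95.28*j^2 - 9.96*j - 2.7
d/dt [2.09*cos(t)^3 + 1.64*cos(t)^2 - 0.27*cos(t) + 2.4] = (-6.27*cos(t)^2 - 3.28*cos(t) + 0.27)*sin(t)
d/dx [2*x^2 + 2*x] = 4*x + 2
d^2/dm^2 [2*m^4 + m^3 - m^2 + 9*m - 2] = 24*m^2 + 6*m - 2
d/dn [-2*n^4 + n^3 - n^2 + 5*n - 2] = -8*n^3 + 3*n^2 - 2*n + 5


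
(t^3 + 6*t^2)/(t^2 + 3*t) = t*(t + 6)/(t + 3)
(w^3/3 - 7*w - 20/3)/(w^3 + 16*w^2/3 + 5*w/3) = (w^3 - 21*w - 20)/(w*(3*w^2 + 16*w + 5))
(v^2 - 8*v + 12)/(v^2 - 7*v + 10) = (v - 6)/(v - 5)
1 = 1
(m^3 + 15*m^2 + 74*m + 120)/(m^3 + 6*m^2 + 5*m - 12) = (m^2 + 11*m + 30)/(m^2 + 2*m - 3)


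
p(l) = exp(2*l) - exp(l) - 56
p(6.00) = 162295.36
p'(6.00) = 325106.15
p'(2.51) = 290.52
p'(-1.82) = -0.11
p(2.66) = 134.09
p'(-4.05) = -0.02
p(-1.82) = -56.14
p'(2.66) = 394.47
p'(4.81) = 30003.37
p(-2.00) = -56.12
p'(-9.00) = 0.00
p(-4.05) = -56.02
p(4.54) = 8628.28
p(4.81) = 14884.32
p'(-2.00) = -0.10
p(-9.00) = -56.00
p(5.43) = 51767.93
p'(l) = 2*exp(2*l) - exp(l)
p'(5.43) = 103876.01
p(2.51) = 83.11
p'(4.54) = 17462.24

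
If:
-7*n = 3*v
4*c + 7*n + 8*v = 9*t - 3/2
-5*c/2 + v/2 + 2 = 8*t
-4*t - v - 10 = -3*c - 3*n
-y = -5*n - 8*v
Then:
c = 80/57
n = 1148/1349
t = -2531/8094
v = -8036/4047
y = -47068/4047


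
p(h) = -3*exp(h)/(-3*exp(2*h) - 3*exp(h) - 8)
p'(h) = -3*(6*exp(2*h) + 3*exp(h))*exp(h)/(-3*exp(2*h) - 3*exp(h) - 8)^2 - 3*exp(h)/(-3*exp(2*h) - 3*exp(h) - 8)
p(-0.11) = 0.21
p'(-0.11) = 0.09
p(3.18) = 0.04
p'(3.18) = -0.04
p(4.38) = 0.01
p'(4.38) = -0.01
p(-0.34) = 0.18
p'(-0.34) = 0.10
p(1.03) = 0.21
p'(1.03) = -0.08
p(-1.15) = 0.10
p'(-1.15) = 0.09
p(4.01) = 0.02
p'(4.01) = -0.02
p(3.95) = 0.02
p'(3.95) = -0.02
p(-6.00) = 0.00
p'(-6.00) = 0.00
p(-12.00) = 0.00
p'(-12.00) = 0.00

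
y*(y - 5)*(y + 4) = y^3 - y^2 - 20*y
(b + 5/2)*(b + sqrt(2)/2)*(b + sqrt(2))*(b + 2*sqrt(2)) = b^4 + 5*b^3/2 + 7*sqrt(2)*b^3/2 + 7*b^2 + 35*sqrt(2)*b^2/4 + 2*sqrt(2)*b + 35*b/2 + 5*sqrt(2)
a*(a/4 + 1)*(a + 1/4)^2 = a^4/4 + 9*a^3/8 + 33*a^2/64 + a/16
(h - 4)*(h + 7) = h^2 + 3*h - 28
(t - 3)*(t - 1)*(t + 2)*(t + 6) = t^4 + 4*t^3 - 17*t^2 - 24*t + 36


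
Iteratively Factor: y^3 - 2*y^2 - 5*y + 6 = (y - 3)*(y^2 + y - 2) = (y - 3)*(y + 2)*(y - 1)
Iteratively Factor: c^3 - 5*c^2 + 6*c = (c)*(c^2 - 5*c + 6) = c*(c - 2)*(c - 3)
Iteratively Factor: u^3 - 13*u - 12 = (u - 4)*(u^2 + 4*u + 3) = (u - 4)*(u + 1)*(u + 3)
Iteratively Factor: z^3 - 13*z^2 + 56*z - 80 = (z - 5)*(z^2 - 8*z + 16) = (z - 5)*(z - 4)*(z - 4)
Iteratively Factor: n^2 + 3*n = (n + 3)*(n)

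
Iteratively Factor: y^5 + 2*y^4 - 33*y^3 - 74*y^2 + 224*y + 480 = (y + 2)*(y^4 - 33*y^2 - 8*y + 240) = (y - 5)*(y + 2)*(y^3 + 5*y^2 - 8*y - 48) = (y - 5)*(y - 3)*(y + 2)*(y^2 + 8*y + 16) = (y - 5)*(y - 3)*(y + 2)*(y + 4)*(y + 4)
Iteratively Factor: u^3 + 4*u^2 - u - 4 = (u + 1)*(u^2 + 3*u - 4) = (u - 1)*(u + 1)*(u + 4)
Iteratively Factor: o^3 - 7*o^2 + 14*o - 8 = (o - 2)*(o^2 - 5*o + 4) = (o - 4)*(o - 2)*(o - 1)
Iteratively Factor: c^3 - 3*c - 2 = (c - 2)*(c^2 + 2*c + 1) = (c - 2)*(c + 1)*(c + 1)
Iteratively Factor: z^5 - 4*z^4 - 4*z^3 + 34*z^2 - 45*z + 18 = (z - 1)*(z^4 - 3*z^3 - 7*z^2 + 27*z - 18) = (z - 3)*(z - 1)*(z^3 - 7*z + 6) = (z - 3)*(z - 2)*(z - 1)*(z^2 + 2*z - 3) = (z - 3)*(z - 2)*(z - 1)^2*(z + 3)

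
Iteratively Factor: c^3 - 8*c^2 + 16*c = (c)*(c^2 - 8*c + 16) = c*(c - 4)*(c - 4)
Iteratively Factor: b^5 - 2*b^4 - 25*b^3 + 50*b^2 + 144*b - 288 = (b + 3)*(b^4 - 5*b^3 - 10*b^2 + 80*b - 96) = (b - 4)*(b + 3)*(b^3 - b^2 - 14*b + 24) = (b - 4)*(b - 3)*(b + 3)*(b^2 + 2*b - 8) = (b - 4)*(b - 3)*(b + 3)*(b + 4)*(b - 2)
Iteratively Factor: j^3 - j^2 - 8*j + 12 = (j - 2)*(j^2 + j - 6) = (j - 2)*(j + 3)*(j - 2)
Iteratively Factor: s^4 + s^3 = (s + 1)*(s^3) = s*(s + 1)*(s^2) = s^2*(s + 1)*(s)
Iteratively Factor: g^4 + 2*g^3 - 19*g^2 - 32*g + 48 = (g + 3)*(g^3 - g^2 - 16*g + 16) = (g + 3)*(g + 4)*(g^2 - 5*g + 4) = (g - 4)*(g + 3)*(g + 4)*(g - 1)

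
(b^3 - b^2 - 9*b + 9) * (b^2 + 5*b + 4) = b^5 + 4*b^4 - 10*b^3 - 40*b^2 + 9*b + 36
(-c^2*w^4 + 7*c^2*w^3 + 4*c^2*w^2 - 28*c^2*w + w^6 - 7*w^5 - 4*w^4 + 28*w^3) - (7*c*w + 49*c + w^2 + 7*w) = -c^2*w^4 + 7*c^2*w^3 + 4*c^2*w^2 - 28*c^2*w - 7*c*w - 49*c + w^6 - 7*w^5 - 4*w^4 + 28*w^3 - w^2 - 7*w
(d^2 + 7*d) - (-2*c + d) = 2*c + d^2 + 6*d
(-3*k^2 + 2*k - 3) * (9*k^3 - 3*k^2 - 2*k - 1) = -27*k^5 + 27*k^4 - 27*k^3 + 8*k^2 + 4*k + 3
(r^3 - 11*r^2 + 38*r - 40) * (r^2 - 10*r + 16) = r^5 - 21*r^4 + 164*r^3 - 596*r^2 + 1008*r - 640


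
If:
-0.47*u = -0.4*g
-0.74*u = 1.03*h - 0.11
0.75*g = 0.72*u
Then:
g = 0.00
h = 0.11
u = 0.00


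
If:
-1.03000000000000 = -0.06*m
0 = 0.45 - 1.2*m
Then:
No Solution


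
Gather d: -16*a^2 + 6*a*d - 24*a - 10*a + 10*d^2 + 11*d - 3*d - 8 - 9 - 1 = -16*a^2 - 34*a + 10*d^2 + d*(6*a + 8) - 18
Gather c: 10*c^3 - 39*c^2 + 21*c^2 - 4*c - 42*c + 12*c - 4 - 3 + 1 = 10*c^3 - 18*c^2 - 34*c - 6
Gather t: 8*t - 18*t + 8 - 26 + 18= -10*t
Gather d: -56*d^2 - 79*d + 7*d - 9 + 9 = -56*d^2 - 72*d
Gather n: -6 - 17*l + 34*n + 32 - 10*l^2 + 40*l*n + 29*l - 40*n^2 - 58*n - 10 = -10*l^2 + 12*l - 40*n^2 + n*(40*l - 24) + 16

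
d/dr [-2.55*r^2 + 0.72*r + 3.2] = 0.72 - 5.1*r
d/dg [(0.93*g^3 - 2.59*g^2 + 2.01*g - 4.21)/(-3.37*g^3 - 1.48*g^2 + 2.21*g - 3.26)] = (-10.1047*g^4 + 17.658*g^3 - 54.4076*g^2 + 4.4252*g + 2.7515)/(11.3569*g^6 + 9.9752*g^5 - 12.705*g^4 + 15.4308*g^3 + 14.5337*g^2 - 14.4092*g + 10.6276)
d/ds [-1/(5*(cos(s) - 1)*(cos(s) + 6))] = -(2*cos(s) + 5)*sin(s)/(5*(cos(s) - 1)^2*(cos(s) + 6)^2)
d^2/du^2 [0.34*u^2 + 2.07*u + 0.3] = 0.680000000000000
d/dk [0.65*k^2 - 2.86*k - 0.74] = 1.3*k - 2.86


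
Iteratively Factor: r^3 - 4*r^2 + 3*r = (r - 3)*(r^2 - r) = (r - 3)*(r - 1)*(r)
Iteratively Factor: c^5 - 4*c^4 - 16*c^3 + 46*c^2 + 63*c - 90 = (c - 1)*(c^4 - 3*c^3 - 19*c^2 + 27*c + 90) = (c - 1)*(c + 2)*(c^3 - 5*c^2 - 9*c + 45) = (c - 3)*(c - 1)*(c + 2)*(c^2 - 2*c - 15) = (c - 3)*(c - 1)*(c + 2)*(c + 3)*(c - 5)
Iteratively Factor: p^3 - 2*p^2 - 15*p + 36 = (p - 3)*(p^2 + p - 12) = (p - 3)*(p + 4)*(p - 3)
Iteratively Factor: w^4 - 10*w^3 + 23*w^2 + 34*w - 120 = (w - 3)*(w^3 - 7*w^2 + 2*w + 40) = (w - 4)*(w - 3)*(w^2 - 3*w - 10) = (w - 5)*(w - 4)*(w - 3)*(w + 2)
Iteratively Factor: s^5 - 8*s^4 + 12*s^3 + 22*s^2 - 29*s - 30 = (s - 5)*(s^4 - 3*s^3 - 3*s^2 + 7*s + 6) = (s - 5)*(s + 1)*(s^3 - 4*s^2 + s + 6) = (s - 5)*(s - 2)*(s + 1)*(s^2 - 2*s - 3) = (s - 5)*(s - 2)*(s + 1)^2*(s - 3)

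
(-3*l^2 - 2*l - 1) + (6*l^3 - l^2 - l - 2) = 6*l^3 - 4*l^2 - 3*l - 3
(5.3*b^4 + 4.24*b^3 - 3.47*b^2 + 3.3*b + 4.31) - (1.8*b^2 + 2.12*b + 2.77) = 5.3*b^4 + 4.24*b^3 - 5.27*b^2 + 1.18*b + 1.54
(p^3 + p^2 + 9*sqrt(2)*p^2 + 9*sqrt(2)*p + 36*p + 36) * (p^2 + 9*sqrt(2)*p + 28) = p^5 + p^4 + 18*sqrt(2)*p^4 + 18*sqrt(2)*p^3 + 226*p^3 + 226*p^2 + 576*sqrt(2)*p^2 + 576*sqrt(2)*p + 1008*p + 1008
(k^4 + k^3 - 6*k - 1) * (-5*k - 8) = -5*k^5 - 13*k^4 - 8*k^3 + 30*k^2 + 53*k + 8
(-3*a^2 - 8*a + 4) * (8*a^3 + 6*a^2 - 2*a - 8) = -24*a^5 - 82*a^4 - 10*a^3 + 64*a^2 + 56*a - 32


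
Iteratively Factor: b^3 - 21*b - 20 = (b + 4)*(b^2 - 4*b - 5) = (b + 1)*(b + 4)*(b - 5)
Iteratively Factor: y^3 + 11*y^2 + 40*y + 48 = (y + 3)*(y^2 + 8*y + 16) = (y + 3)*(y + 4)*(y + 4)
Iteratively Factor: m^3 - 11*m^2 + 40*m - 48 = (m - 3)*(m^2 - 8*m + 16) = (m - 4)*(m - 3)*(m - 4)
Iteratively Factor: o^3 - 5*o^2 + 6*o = (o - 3)*(o^2 - 2*o) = (o - 3)*(o - 2)*(o)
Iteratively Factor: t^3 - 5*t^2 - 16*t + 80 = (t - 4)*(t^2 - t - 20) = (t - 4)*(t + 4)*(t - 5)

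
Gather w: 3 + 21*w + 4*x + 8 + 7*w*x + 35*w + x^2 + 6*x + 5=w*(7*x + 56) + x^2 + 10*x + 16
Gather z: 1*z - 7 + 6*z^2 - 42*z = 6*z^2 - 41*z - 7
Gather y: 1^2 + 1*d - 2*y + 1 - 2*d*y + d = 2*d + y*(-2*d - 2) + 2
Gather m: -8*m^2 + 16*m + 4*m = -8*m^2 + 20*m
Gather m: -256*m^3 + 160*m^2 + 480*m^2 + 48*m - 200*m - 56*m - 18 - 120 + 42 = -256*m^3 + 640*m^2 - 208*m - 96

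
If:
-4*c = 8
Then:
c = -2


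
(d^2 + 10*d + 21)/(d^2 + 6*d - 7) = (d + 3)/(d - 1)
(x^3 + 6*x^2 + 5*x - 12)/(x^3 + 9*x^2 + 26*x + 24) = (x - 1)/(x + 2)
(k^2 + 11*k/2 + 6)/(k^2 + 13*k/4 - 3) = 2*(2*k + 3)/(4*k - 3)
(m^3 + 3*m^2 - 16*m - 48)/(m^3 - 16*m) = (m + 3)/m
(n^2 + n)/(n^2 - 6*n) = (n + 1)/(n - 6)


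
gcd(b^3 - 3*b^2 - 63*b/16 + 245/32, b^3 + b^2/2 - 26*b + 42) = b - 7/2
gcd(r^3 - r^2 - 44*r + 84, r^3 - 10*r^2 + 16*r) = r - 2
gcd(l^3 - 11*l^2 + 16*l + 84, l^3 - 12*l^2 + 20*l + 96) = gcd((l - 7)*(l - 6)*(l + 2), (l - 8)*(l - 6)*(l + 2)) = l^2 - 4*l - 12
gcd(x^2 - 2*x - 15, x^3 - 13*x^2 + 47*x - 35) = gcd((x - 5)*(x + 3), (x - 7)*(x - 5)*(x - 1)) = x - 5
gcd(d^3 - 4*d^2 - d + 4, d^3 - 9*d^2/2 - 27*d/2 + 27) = 1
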